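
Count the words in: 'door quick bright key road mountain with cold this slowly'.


Counting words by splitting on spaces:
  Word 1: 'door'
  Word 2: 'quick'
  Word 3: 'bright'
  Word 4: 'key'
  Word 5: 'road'
  Word 6: 'mountain'
  Word 7: 'with'
  Word 8: 'cold'
  Word 9: 'this'
  Word 10: 'slowly'
Total words: 10

10


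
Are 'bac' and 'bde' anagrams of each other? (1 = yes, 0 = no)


Sort characters of 'bac': 'abc'
Sort characters of 'bde': 'bde'
Sorted forms differ -> they are NOT anagrams
Result: 0

0


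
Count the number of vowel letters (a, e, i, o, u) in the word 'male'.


Scanning each character of 'male':
  Position 1: 'm' -> consonant (running count: 0)
  Position 2: 'a' -> vowel (running count: 1)
  Position 3: 'l' -> consonant (running count: 1)
  Position 4: 'e' -> vowel (running count: 2)
Total vowels: 2

2


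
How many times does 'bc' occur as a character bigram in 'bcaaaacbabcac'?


Scanning 'bcaaaacbabcac' for bigram 'bc':
  Position 0: 'bc' -> MATCH
  Position 1: 'ca' -> no
  Position 2: 'aa' -> no
  Position 3: 'aa' -> no
  Position 4: 'aa' -> no
  Position 5: 'ac' -> no
  Position 6: 'cb' -> no
  Position 7: 'ba' -> no
  Position 8: 'ab' -> no
  Position 9: 'bc' -> MATCH
  Position 10: 'ca' -> no
  Position 11: 'ac' -> no
Total matches: 2

2


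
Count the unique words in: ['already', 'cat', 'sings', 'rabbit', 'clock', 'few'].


Listing all tokens and tracking unique types:
  Token 1: 'already' -> NEW (unique so far: 1)
  Token 2: 'cat' -> NEW (unique so far: 2)
  Token 3: 'sings' -> NEW (unique so far: 3)
  Token 4: 'rabbit' -> NEW (unique so far: 4)
  Token 5: 'clock' -> NEW (unique so far: 5)
  Token 6: 'few' -> NEW (unique so far: 6)
Unique types: ('already', 'cat', 'clock', 'few', 'rabbit', 'sings')
Vocabulary size: 6

6


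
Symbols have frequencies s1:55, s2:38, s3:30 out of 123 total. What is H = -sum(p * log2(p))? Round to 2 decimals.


Computing entropy H = -sum(p_i * log2(p_i)):
  s1: p = 55/123 = 0.4472, -p*log2(p) = 0.5192
  s2: p = 38/123 = 0.3089, -p*log2(p) = 0.5235
  s3: p = 30/123 = 0.2439, -p*log2(p) = 0.4965
H = sum of terms = 1.5392
Rounded to 2 decimals: 1.54

1.54


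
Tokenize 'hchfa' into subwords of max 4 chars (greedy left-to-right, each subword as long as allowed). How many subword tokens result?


'hchfa' has 5 characters.
Chunking with max size 4:
  Chunk 1: 'hchf' (positions 0-3)
  Chunk 2: 'a' (positions 4-4)
Total chunks: ceil(5 / 4) = 2

2


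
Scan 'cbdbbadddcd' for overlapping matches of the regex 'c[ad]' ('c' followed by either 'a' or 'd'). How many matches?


Pattern: c[ad] means 'c' followed by either 'a' or 'd'.
Scanning 'cbdbbadddcd' position-by-position:
  Pos 0: window 'cb' -> no
  Pos 1: window 'bd' -> no
  Pos 2: window 'db' -> no
  Pos 3: window 'bb' -> no
  Pos 4: window 'ba' -> no
  Pos 5: window 'ad' -> no
  Pos 6: window 'dd' -> no
  Pos 7: window 'dd' -> no
  Pos 8: window 'dc' -> no
  Pos 9: window 'cd' -> MATCH
  Pos 10: window 'd' -> no
Total matches: 1

1


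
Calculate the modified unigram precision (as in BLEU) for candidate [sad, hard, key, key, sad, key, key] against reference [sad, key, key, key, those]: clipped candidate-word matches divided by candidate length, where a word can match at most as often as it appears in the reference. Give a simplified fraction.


Reference word counts: {'key': 3, 'sad': 1, 'those': 1}
Checking each candidate word (with clipping):
  'sad' -> in reference (ref count 1, used 1/1) -> match (matches: 1)
  'hard' -> not in reference -> no match (matches: 1)
  'key' -> in reference (ref count 3, used 1/3) -> match (matches: 2)
  'key' -> in reference (ref count 3, used 2/3) -> match (matches: 3)
  'sad' -> ref count 1 already used up (1/1) -> clipped, no match (matches: 3)
  'key' -> in reference (ref count 3, used 3/3) -> match (matches: 4)
  'key' -> ref count 3 already used up (3/3) -> clipped, no match (matches: 4)
Clipped matches: 4, Candidate length: 7
Precision = 4/7

4/7


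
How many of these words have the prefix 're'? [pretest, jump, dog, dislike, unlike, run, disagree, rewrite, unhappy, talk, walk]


Checking each word for prefix 're':
  'pretest' -> no (count: 0)
  'jump' -> no (count: 0)
  'dog' -> no (count: 0)
  'dislike' -> no (count: 0)
  'unlike' -> no (count: 0)
  'run' -> no (count: 0)
  'disagree' -> no (count: 0)
  'rewrite' -> YES, starts with 're' (count: 1)
  'unhappy' -> no (count: 1)
  'talk' -> no (count: 1)
  'walk' -> no (count: 1)
Total with prefix 're': 1

1


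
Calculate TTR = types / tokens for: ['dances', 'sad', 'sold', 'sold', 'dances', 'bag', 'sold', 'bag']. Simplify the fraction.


Tokens: 8
Unique types: ('bag', 'dances', 'sad', 'sold') = 4
TTR = 4/8
Simplify: divide both by 4 -> 1/2
TTR = 1/2

1/2


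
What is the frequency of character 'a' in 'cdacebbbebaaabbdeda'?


Scanning 'cdacebbbebaaabbdeda' for 'a':
  Position 2: 'a' -> MATCH (count: 1)
  Position 10: 'a' -> MATCH (count: 2)
  Position 11: 'a' -> MATCH (count: 3)
  Position 12: 'a' -> MATCH (count: 4)
  Position 18: 'a' -> MATCH (count: 5)
Total occurrences of 'a': 5

5


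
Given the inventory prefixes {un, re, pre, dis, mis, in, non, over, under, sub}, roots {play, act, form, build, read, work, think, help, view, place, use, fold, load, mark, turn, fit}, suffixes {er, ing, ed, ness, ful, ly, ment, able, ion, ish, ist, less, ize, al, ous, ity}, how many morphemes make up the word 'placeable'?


Segmenting 'placeable' against the inventory:
  'place' -> root (morpheme 1)
  'able' -> suffix (morpheme 2)
Total morphemes: 2

2


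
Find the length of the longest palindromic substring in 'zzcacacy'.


Scanning 'zzcacacy' for palindromic substrings.
Substring at positions 2-6: 'cacac'.
Check: reverse('cacac') = 'cacac' -> palindrome confirmed.
Neighbouring characters ('z' / 'y') break symmetry, so it cannot extend further.
No longer palindromic substring exists; longest length = 5

5


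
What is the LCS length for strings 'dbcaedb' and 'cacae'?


DP table for LCS of 'dbcaedb' and 'cacae':
       c  a  c  a  e
    0  0  0  0  0  0
  d 0  0  0  0  0  0
  b 0  0  0  0  0  0
  c 0  1  1  1  1  1
  a 0  1  2  2  2  2
  e 0  1  2  2  2  3
  d 0  1  2  2  2  3
  b 0  1  2  2  2  3
LCS: 'cae'
LCS length = 3

3


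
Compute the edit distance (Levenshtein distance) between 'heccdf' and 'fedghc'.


Building DP table for s1='heccdf' (len 6) and s2='fedghc' (len 6):
       f  e  d  g  h  c
    0  1  2  3  4  5  6
  h 1  1  2  3  4  4  5
  e 2  2  1  2  3  4  5
  c 3  3  2  2  3  4  4
  c 4  4  3  3  3  4  4
  d 5  5  4  3  4  4  5
  f 6  5  5  4  4  5  5
Edit distance = dp[6][6] = 5

5


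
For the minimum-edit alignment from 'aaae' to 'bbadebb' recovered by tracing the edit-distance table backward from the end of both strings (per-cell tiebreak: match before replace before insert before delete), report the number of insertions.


Edit distance = 5. Backtracking from cell (4, 7) with preference match > replace > insert > delete,
then listing the resulting alignment 'aaae' -> 'bbadebb' left to right:
  Step 1: insert 'b' [insertion #1]
  Step 2: replace a->b
  Step 3: keep 'a'
  Step 4: replace a->d
  Step 5: keep 'e'
  Step 6: insert 'b' [insertion #2]
  Step 7: insert 'b' [insertion #3]
Total insertions: 3

3


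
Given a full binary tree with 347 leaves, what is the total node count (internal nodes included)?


Leaf nodes (terminals): 347
Internal nodes = n - 1 = 347 - 1 = 346
Total = leaves + internal = 347 + 346 = 693

693


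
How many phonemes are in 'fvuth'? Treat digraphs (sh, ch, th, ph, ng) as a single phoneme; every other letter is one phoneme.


Parsing 'fvuth' greedily, digraphs first:
  'f' -> consonant phoneme (phonemes so far: 1)
  'v' -> consonant phoneme (phonemes so far: 2)
  'u' -> vowel phoneme (phonemes so far: 3)
  'th' -> digraph (1 consonant phoneme) (phonemes so far: 4)
Total phonemes: 4

4


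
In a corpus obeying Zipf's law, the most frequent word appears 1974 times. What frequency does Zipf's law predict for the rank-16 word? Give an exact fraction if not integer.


Zipf's law: freq(rank) = f1 / rank
f1 = 1974, rank = 16
freq = 1974 / 16
GCD(1974, 16) = 2
Simplified: 987/8

987/8


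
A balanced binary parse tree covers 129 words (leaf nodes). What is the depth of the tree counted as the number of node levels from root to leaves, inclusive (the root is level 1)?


In a balanced binary tree with n leaves the deepest leaf is ceil(log2(n)) edges below the root,
so counting node levels inclusive of root and leaves gives ceil(log2(n)) + 1 levels.
log2(129) = 7.0112
ceil(7.0112) = 8
levels = 8 + 1 = 9

9


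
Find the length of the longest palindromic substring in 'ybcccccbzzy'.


Scanning 'ybcccccbzzy' for palindromic substrings.
Substring at positions 1-7: 'bcccccb'.
Check: reverse('bcccccb') = 'bcccccb' -> palindrome confirmed.
Neighbouring characters ('y' / 'z') break symmetry, so it cannot extend further.
No longer palindromic substring exists; longest length = 7

7


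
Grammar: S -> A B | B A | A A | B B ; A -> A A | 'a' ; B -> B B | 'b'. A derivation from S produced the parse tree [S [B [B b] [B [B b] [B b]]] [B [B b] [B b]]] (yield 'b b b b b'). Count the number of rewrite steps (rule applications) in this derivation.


Every bracketed nonterminal node [X ...] in the tree is produced by exactly one rule application.
Reading the tree off as a leftmost derivation:
  Step 1: S  =>  B B   (applied S -> B B)
  Step 2: B B  =>  B B B   (applied B -> B B)
  Step 3: B B B  =>  b B B   (applied B -> b)
  Step 4: b B B  =>  b B B B   (applied B -> B B)
  Step 5: b B B B  =>  b b B B   (applied B -> b)
  Step 6: b b B B  =>  b b b B   (applied B -> b)
  Step 7: b b b B  =>  b b b B B   (applied B -> B B)
  Step 8: b b b B B  =>  b b b b B   (applied B -> b)
  Step 9: b b b b B  =>  b b b b b   (applied B -> b)
Final yield: b b b b b
Total rewrite steps: 9

9


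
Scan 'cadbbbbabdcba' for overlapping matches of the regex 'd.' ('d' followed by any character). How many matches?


Pattern: d. means 'd' followed by any character.
Scanning 'cadbbbbabdcba' position-by-position:
  Pos 0: window 'ca' -> no
  Pos 1: window 'ad' -> no
  Pos 2: window 'db' -> MATCH
  Pos 3: window 'bb' -> no
  Pos 4: window 'bb' -> no
  Pos 5: window 'bb' -> no
  Pos 6: window 'ba' -> no
  Pos 7: window 'ab' -> no
  Pos 8: window 'bd' -> no
  Pos 9: window 'dc' -> MATCH
  Pos 10: window 'cb' -> no
  Pos 11: window 'ba' -> no
  Pos 12: window 'a' -> no
Total matches: 2

2


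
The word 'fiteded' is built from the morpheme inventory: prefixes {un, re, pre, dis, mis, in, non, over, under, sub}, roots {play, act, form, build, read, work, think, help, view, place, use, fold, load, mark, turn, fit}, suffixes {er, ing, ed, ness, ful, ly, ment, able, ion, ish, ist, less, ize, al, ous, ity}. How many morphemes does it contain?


Segmenting 'fiteded' against the inventory:
  'fit' -> root (morpheme 1)
  'ed' -> suffix (morpheme 2)
  'ed' -> suffix (morpheme 3)
Total morphemes: 3

3


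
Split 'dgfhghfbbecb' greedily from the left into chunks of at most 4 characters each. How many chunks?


'dgfhghfbbecb' has 12 characters.
Chunking with max size 4:
  Chunk 1: 'dgfh' (positions 0-3)
  Chunk 2: 'ghfb' (positions 4-7)
  Chunk 3: 'becb' (positions 8-11)
Total chunks: ceil(12 / 4) = 3

3


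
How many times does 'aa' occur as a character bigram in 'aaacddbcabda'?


Scanning 'aaacddbcabda' for bigram 'aa':
  Position 0: 'aa' -> MATCH
  Position 1: 'aa' -> MATCH
  Position 2: 'ac' -> no
  Position 3: 'cd' -> no
  Position 4: 'dd' -> no
  Position 5: 'db' -> no
  Position 6: 'bc' -> no
  Position 7: 'ca' -> no
  Position 8: 'ab' -> no
  Position 9: 'bd' -> no
  Position 10: 'da' -> no
Total matches: 2

2


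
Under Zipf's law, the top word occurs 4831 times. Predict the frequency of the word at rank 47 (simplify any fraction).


Zipf's law: freq(rank) = f1 / rank
f1 = 4831, rank = 47
freq = 4831 / 47
GCD(4831, 47) = 1
Simplified: 4831/47

4831/47


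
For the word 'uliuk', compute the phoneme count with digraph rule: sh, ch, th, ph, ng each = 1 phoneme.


Parsing 'uliuk' greedily, digraphs first:
  'u' -> vowel phoneme (phonemes so far: 1)
  'l' -> consonant phoneme (phonemes so far: 2)
  'i' -> vowel phoneme (phonemes so far: 3)
  'u' -> vowel phoneme (phonemes so far: 4)
  'k' -> consonant phoneme (phonemes so far: 5)
Total phonemes: 5

5


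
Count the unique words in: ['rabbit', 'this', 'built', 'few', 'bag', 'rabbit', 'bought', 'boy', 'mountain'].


Listing all tokens and tracking unique types:
  Token 1: 'rabbit' -> NEW (unique so far: 1)
  Token 2: 'this' -> NEW (unique so far: 2)
  Token 3: 'built' -> NEW (unique so far: 3)
  Token 4: 'few' -> NEW (unique so far: 4)
  Token 5: 'bag' -> NEW (unique so far: 5)
  Token 6: 'rabbit' -> duplicate (unique so far: 5)
  Token 7: 'bought' -> NEW (unique so far: 6)
  Token 8: 'boy' -> NEW (unique so far: 7)
  Token 9: 'mountain' -> NEW (unique so far: 8)
Unique types: ('bag', 'bought', 'boy', 'built', 'few', 'mountain', 'rabbit', 'this')
Vocabulary size: 8

8


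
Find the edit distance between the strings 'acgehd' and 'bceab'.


Building DP table for s1='acgehd' (len 6) and s2='bceab' (len 5):
       b  c  e  a  b
    0  1  2  3  4  5
  a 1  1  2  3  3  4
  c 2  2  1  2  3  4
  g 3  3  2  2  3  4
  e 4  4  3  2  3  4
  h 5  5  4  3  3  4
  d 6  6  5  4  4  4
Edit distance = dp[6][5] = 4

4


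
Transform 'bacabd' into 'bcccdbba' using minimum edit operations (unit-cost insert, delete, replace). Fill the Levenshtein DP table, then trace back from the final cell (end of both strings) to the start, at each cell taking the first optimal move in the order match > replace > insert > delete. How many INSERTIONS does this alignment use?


Edit distance = 5. Backtracking from cell (6, 8) with preference match > replace > insert > delete,
then listing the resulting alignment 'bacabd' -> 'bcccdbba' left to right:
  Step 1: keep 'b'
  Step 2: insert 'c' [insertion #1]
  Step 3: replace a->c
  Step 4: keep 'c'
  Step 5: insert 'd' [insertion #2]
  Step 6: replace a->b
  Step 7: keep 'b'
  Step 8: replace d->a
Total insertions: 2

2


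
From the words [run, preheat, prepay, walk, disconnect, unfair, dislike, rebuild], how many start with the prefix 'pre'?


Checking each word for prefix 'pre':
  'run' -> no (count: 0)
  'preheat' -> YES, starts with 'pre' (count: 1)
  'prepay' -> YES, starts with 'pre' (count: 2)
  'walk' -> no (count: 2)
  'disconnect' -> no (count: 2)
  'unfair' -> no (count: 2)
  'dislike' -> no (count: 2)
  'rebuild' -> no (count: 2)
Total with prefix 'pre': 2

2


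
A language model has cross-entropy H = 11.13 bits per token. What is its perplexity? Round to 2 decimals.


Perplexity formula: PP = 2^H
H = 11.13
PP = 2^11.13
Decompose: 2^11.13 = 2^11 * 2^0.13
2^11 = 2048, 2^0.13 ~ 1.0942937
PP ~ 2048 * 1.0942937 = 2241.1134976
Rounded to 2 decimals: 2241.11

2241.11


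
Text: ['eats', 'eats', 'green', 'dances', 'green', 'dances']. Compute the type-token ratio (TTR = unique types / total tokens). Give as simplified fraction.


Tokens: 6
Unique types: ('dances', 'eats', 'green') = 3
TTR = 3/6
Simplify: divide both by 3 -> 1/2
TTR = 1/2

1/2


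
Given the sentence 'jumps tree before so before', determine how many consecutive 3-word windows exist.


Word trigrams from [5] words:
  Trigram 1: (jumps tree before)
  Trigram 2: (tree before so)
  Trigram 3: (before so before)
Total word trigrams: 5 - 2 = 3

3


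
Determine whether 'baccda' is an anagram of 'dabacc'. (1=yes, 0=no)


Sort characters of 'baccda': 'aabccd'
Sort characters of 'dabacc': 'aabccd'
Sorted forms match -> they ARE anagrams
Result: 1

1


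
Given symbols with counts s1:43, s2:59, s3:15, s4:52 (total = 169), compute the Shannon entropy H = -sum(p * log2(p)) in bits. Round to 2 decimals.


Computing entropy H = -sum(p_i * log2(p_i)):
  s1: p = 43/169 = 0.2544, -p*log2(p) = 0.5024
  s2: p = 59/169 = 0.3491, -p*log2(p) = 0.5300
  s3: p = 15/169 = 0.0888, -p*log2(p) = 0.3101
  s4: p = 52/169 = 0.3077, -p*log2(p) = 0.5232
H = sum of terms = 1.8657
Rounded to 2 decimals: 1.87

1.87


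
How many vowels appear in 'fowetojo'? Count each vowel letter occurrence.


Scanning each character of 'fowetojo':
  Position 1: 'f' -> consonant (running count: 0)
  Position 2: 'o' -> vowel (running count: 1)
  Position 3: 'w' -> consonant (running count: 1)
  Position 4: 'e' -> vowel (running count: 2)
  Position 5: 't' -> consonant (running count: 2)
  Position 6: 'o' -> vowel (running count: 3)
  Position 7: 'j' -> consonant (running count: 3)
  Position 8: 'o' -> vowel (running count: 4)
Total vowels: 4

4


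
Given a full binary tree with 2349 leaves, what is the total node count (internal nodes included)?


Leaf nodes (terminals): 2349
Internal nodes = n - 1 = 2349 - 1 = 2348
Total = leaves + internal = 2349 + 2348 = 4697

4697


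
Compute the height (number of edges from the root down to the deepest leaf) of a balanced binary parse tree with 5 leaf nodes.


In a balanced binary tree with n leaves the deepest leaf is ceil(log2(n)) edges below the root.
log2(5) = 2.3219
ceil(2.3219) = 3
height (edges) = 3

3


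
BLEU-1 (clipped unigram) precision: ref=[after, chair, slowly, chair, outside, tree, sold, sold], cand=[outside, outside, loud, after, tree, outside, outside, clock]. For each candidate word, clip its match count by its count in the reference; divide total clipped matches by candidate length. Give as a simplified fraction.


Reference word counts: {'after': 1, 'chair': 2, 'outside': 1, 'slowly': 1, 'sold': 2, 'tree': 1}
Checking each candidate word (with clipping):
  'outside' -> in reference (ref count 1, used 1/1) -> match (matches: 1)
  'outside' -> ref count 1 already used up (1/1) -> clipped, no match (matches: 1)
  'loud' -> not in reference -> no match (matches: 1)
  'after' -> in reference (ref count 1, used 1/1) -> match (matches: 2)
  'tree' -> in reference (ref count 1, used 1/1) -> match (matches: 3)
  'outside' -> ref count 1 already used up (1/1) -> clipped, no match (matches: 3)
  'outside' -> ref count 1 already used up (1/1) -> clipped, no match (matches: 3)
  'clock' -> not in reference -> no match (matches: 3)
Clipped matches: 3, Candidate length: 8
Precision = 3/8

3/8


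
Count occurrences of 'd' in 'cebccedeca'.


Scanning 'cebccedeca' for 'd':
  Position 6: 'd' -> MATCH (count: 1)
Total occurrences of 'd': 1

1


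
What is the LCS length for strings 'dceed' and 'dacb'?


DP table for LCS of 'dceed' and 'dacb':
       d  a  c  b
    0  0  0  0  0
  d 0  1  1  1  1
  c 0  1  1  2  2
  e 0  1  1  2  2
  e 0  1  1  2  2
  d 0  1  1  2  2
LCS: 'dc'
LCS length = 2

2


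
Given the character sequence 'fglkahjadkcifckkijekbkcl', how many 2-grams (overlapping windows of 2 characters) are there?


String 'fglkahjadkcifckkijekbkcl' has length L = 24.
Number of overlapping n-grams = L - n + 1
Substituting: 24 - 2 + 1 = 23

23


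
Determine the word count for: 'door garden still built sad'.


Counting words by splitting on spaces:
  Word 1: 'door'
  Word 2: 'garden'
  Word 3: 'still'
  Word 4: 'built'
  Word 5: 'sad'
Total words: 5

5


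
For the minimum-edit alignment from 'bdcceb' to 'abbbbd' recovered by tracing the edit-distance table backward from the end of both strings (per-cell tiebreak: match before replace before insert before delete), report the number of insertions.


Edit distance = 6. Backtracking from cell (6, 6) with preference match > replace > insert > delete,
then listing the resulting alignment 'bdcceb' -> 'abbbbd' left to right:
  Step 1: replace b->a
  Step 2: replace d->b
  Step 3: replace c->b
  Step 4: replace c->b
  Step 5: replace e->b
  Step 6: replace b->d
Total insertions: 0

0


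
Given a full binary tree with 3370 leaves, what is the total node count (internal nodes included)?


Leaf nodes (terminals): 3370
Internal nodes = n - 1 = 3370 - 1 = 3369
Total = leaves + internal = 3370 + 3369 = 6739

6739


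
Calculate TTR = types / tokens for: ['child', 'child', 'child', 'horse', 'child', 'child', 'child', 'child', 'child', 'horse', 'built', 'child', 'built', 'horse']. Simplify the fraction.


Tokens: 14
Unique types: ('built', 'child', 'horse') = 3
TTR = 3/14
Already in lowest terms.

3/14


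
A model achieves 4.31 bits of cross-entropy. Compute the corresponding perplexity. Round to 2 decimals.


Perplexity formula: PP = 2^H
H = 4.31
PP = 2^4.31
Decompose: 2^4.31 = 2^4 * 2^0.31
2^4 = 16, 2^0.31 ~ 1.2397077
PP ~ 16 * 1.2397077 = 19.8353232
Rounded to 2 decimals: 19.84

19.84


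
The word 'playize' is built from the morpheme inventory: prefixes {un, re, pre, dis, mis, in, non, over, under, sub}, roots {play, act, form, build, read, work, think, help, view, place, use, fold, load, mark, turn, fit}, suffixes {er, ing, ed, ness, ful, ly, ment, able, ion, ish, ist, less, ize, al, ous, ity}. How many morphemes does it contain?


Segmenting 'playize' against the inventory:
  'play' -> root (morpheme 1)
  'ize' -> suffix (morpheme 2)
Total morphemes: 2

2


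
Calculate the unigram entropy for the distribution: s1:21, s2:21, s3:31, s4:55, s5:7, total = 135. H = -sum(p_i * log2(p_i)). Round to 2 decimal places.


Computing entropy H = -sum(p_i * log2(p_i)):
  s1: p = 21/135 = 0.1556, -p*log2(p) = 0.4176
  s2: p = 21/135 = 0.1556, -p*log2(p) = 0.4176
  s3: p = 31/135 = 0.2296, -p*log2(p) = 0.4874
  s4: p = 55/135 = 0.4074, -p*log2(p) = 0.5278
  s5: p = 7/135 = 0.0519, -p*log2(p) = 0.2214
H = sum of terms = 2.0718
Rounded to 2 decimals: 2.07

2.07


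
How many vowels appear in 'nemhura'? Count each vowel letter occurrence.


Scanning each character of 'nemhura':
  Position 1: 'n' -> consonant (running count: 0)
  Position 2: 'e' -> vowel (running count: 1)
  Position 3: 'm' -> consonant (running count: 1)
  Position 4: 'h' -> consonant (running count: 1)
  Position 5: 'u' -> vowel (running count: 2)
  Position 6: 'r' -> consonant (running count: 2)
  Position 7: 'a' -> vowel (running count: 3)
Total vowels: 3

3


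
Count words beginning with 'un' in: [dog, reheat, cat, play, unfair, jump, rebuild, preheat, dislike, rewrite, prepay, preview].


Checking each word for prefix 'un':
  'dog' -> no (count: 0)
  'reheat' -> no (count: 0)
  'cat' -> no (count: 0)
  'play' -> no (count: 0)
  'unfair' -> YES, starts with 'un' (count: 1)
  'jump' -> no (count: 1)
  'rebuild' -> no (count: 1)
  'preheat' -> no (count: 1)
  'dislike' -> no (count: 1)
  'rewrite' -> no (count: 1)
  'prepay' -> no (count: 1)
  'preview' -> no (count: 1)
Total with prefix 'un': 1

1


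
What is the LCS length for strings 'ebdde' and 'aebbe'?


DP table for LCS of 'ebdde' and 'aebbe':
       a  e  b  b  e
    0  0  0  0  0  0
  e 0  0  1  1  1  1
  b 0  0  1  2  2  2
  d 0  0  1  2  2  2
  d 0  0  1  2  2  2
  e 0  0  1  2  2  3
LCS: 'ebe'
LCS length = 3

3


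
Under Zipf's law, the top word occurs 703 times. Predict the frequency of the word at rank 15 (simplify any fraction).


Zipf's law: freq(rank) = f1 / rank
f1 = 703, rank = 15
freq = 703 / 15
GCD(703, 15) = 1
Simplified: 703/15

703/15


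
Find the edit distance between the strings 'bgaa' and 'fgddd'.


Building DP table for s1='bgaa' (len 4) and s2='fgddd' (len 5):
       f  g  d  d  d
    0  1  2  3  4  5
  b 1  1  2  3  4  5
  g 2  2  1  2  3  4
  a 3  3  2  2  3  4
  a 4  4  3  3  3  4
Edit distance = dp[4][5] = 4

4


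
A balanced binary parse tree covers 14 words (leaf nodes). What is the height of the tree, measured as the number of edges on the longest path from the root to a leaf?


In a balanced binary tree with n leaves the deepest leaf is ceil(log2(n)) edges below the root.
log2(14) = 3.8074
ceil(3.8074) = 4
height (edges) = 4

4


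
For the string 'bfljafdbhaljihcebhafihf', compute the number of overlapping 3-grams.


String 'bfljafdbhaljihcebhafihf' has length L = 23.
Number of overlapping n-grams = L - n + 1
Substituting: 23 - 3 + 1 = 21

21


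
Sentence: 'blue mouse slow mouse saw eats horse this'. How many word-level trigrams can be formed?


Word trigrams from [8] words:
  Trigram 1: (blue mouse slow)
  Trigram 2: (mouse slow mouse)
  Trigram 3: (slow mouse saw)
  Trigram 4: (mouse saw eats)
  Trigram 5: (saw eats horse)
  Trigram 6: (eats horse this)
Total word trigrams: 8 - 2 = 6

6


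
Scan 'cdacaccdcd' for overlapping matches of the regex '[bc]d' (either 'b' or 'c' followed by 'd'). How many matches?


Pattern: [bc]d means either 'b' or 'c' followed by 'd'.
Scanning 'cdacaccdcd' position-by-position:
  Pos 0: window 'cd' -> MATCH
  Pos 1: window 'da' -> no
  Pos 2: window 'ac' -> no
  Pos 3: window 'ca' -> no
  Pos 4: window 'ac' -> no
  Pos 5: window 'cc' -> no
  Pos 6: window 'cd' -> MATCH
  Pos 7: window 'dc' -> no
  Pos 8: window 'cd' -> MATCH
  Pos 9: window 'd' -> no
Total matches: 3

3


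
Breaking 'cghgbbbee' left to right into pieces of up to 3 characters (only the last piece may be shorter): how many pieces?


'cghgbbbee' has 9 characters.
Chunking with max size 3:
  Chunk 1: 'cgh' (positions 0-2)
  Chunk 2: 'gbb' (positions 3-5)
  Chunk 3: 'bee' (positions 6-8)
Total chunks: ceil(9 / 3) = 3

3


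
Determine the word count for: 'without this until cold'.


Counting words by splitting on spaces:
  Word 1: 'without'
  Word 2: 'this'
  Word 3: 'until'
  Word 4: 'cold'
Total words: 4

4


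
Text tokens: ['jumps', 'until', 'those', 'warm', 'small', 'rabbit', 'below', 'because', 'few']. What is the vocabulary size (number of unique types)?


Listing all tokens and tracking unique types:
  Token 1: 'jumps' -> NEW (unique so far: 1)
  Token 2: 'until' -> NEW (unique so far: 2)
  Token 3: 'those' -> NEW (unique so far: 3)
  Token 4: 'warm' -> NEW (unique so far: 4)
  Token 5: 'small' -> NEW (unique so far: 5)
  Token 6: 'rabbit' -> NEW (unique so far: 6)
  Token 7: 'below' -> NEW (unique so far: 7)
  Token 8: 'because' -> NEW (unique so far: 8)
  Token 9: 'few' -> NEW (unique so far: 9)
Unique types: ('because', 'below', 'few', 'jumps', 'rabbit', 'small', 'those', 'until', 'warm')
Vocabulary size: 9

9


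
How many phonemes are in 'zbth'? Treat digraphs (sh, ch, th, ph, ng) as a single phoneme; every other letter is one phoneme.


Parsing 'zbth' greedily, digraphs first:
  'z' -> consonant phoneme (phonemes so far: 1)
  'b' -> consonant phoneme (phonemes so far: 2)
  'th' -> digraph (1 consonant phoneme) (phonemes so far: 3)
Total phonemes: 3

3


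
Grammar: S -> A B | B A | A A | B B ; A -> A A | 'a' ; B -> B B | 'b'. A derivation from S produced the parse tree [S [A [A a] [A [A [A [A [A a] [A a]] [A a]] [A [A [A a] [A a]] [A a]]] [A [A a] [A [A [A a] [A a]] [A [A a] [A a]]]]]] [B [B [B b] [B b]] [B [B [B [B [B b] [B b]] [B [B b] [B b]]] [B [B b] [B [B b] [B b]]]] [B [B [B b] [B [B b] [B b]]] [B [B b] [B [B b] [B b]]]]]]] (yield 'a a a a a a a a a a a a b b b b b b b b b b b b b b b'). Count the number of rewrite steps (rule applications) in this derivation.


Every bracketed nonterminal node [X ...] in the tree is produced by exactly one rule application.
Reading the tree off as a leftmost derivation:
  Step 1: S  =>  A B   (applied S -> A B)
  Step 2: A B  =>  A A B   (applied A -> A A)
  Step 3: A A B  =>  a A B   (applied A -> a)
  Step 4: a A B  =>  a A A B   (applied A -> A A)
  Step 5: a A A B  =>  a A A A B   (applied A -> A A)
  Step 6: a A A A B  =>  a A A A A B   (applied A -> A A)
  Step 7: a A A A A B  =>  a A A A A A B   (applied A -> A A)
  Step 8: a A A A A A B  =>  a a A A A A B   (applied A -> a)
  Step 9: a a A A A A B  =>  a a a A A A B   (applied A -> a)
  Step 10: a a a A A A B  =>  a a a a A A B   (applied A -> a)
  Step 11: a a a a A A B  =>  a a a a A A A B   (applied A -> A A)
  Step 12: a a a a A A A B  =>  a a a a A A A A B   (applied A -> A A)
  Step 13: a a a a A A A A B  =>  a a a a a A A A B   (applied A -> a)
  Step 14: a a a a a A A A B  =>  a a a a a a A A B   (applied A -> a)
  Step 15: a a a a a a A A B  =>  a a a a a a a A B   (applied A -> a)
  Step 16: a a a a a a a A B  =>  a a a a a a a A A B   (applied A -> A A)
  Step 17: a a a a a a a A A B  =>  a a a a a a a a A B   (applied A -> a)
  Step 18: a a a a a a a a A B  =>  a a a a a a a a A A B   (applied A -> A A)
  Step 19: a a a a a a a a A A B  =>  a a a a a a a a A A A B   (applied A -> A A)
  Step 20: a a a a a a a a A A A B  =>  a a a a a a a a a A A B   (applied A -> a)
  Step 21: a a a a a a a a a A A B  =>  a a a a a a a a a a A B   (applied A -> a)
  Step 22: a a a a a a a a a a A B  =>  a a a a a a a a a a A A B   (applied A -> A A)
  Step 23: a a a a a a a a a a A A B  =>  a a a a a a a a a a a A B   (applied A -> a)
  Step 24: a a a a a a a a a a a A B  =>  a a a a a a a a a a a a B   (applied A -> a)
  Step 25: a a a a a a a a a a a a B  =>  a a a a a a a a a a a a B B   (applied B -> B B)
  Step 26: a a a a a a a a a a a a B B  =>  a a a a a a a a a a a a B B B   (applied B -> B B)
  Step 27: a a a a a a a a a a a a B B B  =>  a a a a a a a a a a a a b B B   (applied B -> b)
  Step 28: a a a a a a a a a a a a b B B  =>  a a a a a a a a a a a a b b B   (applied B -> b)
  Step 29: a a a a a a a a a a a a b b B  =>  a a a a a a a a a a a a b b B B   (applied B -> B B)
  Step 30: a a a a a a a a a a a a b b B B  =>  a a a a a a a a a a a a b b B B B   (applied B -> B B)
  Step 31: a a a a a a a a a a a a b b B B B  =>  a a a a a a a a a a a a b b B B B B   (applied B -> B B)
  Step 32: a a a a a a a a a a a a b b B B B B  =>  a a a a a a a a a a a a b b B B B B B   (applied B -> B B)
  Step 33: a a a a a a a a a a a a b b B B B B B  =>  a a a a a a a a a a a a b b b B B B B   (applied B -> b)
  Step 34: a a a a a a a a a a a a b b b B B B B  =>  a a a a a a a a a a a a b b b b B B B   (applied B -> b)
  Step 35: a a a a a a a a a a a a b b b b B B B  =>  a a a a a a a a a a a a b b b b B B B B   (applied B -> B B)
  Step 36: a a a a a a a a a a a a b b b b B B B B  =>  a a a a a a a a a a a a b b b b b B B B   (applied B -> b)
  Step 37: a a a a a a a a a a a a b b b b b B B B  =>  a a a a a a a a a a a a b b b b b b B B   (applied B -> b)
  Step 38: a a a a a a a a a a a a b b b b b b B B  =>  a a a a a a a a a a a a b b b b b b B B B   (applied B -> B B)
  Step 39: a a a a a a a a a a a a b b b b b b B B B  =>  a a a a a a a a a a a a b b b b b b b B B   (applied B -> b)
  Step 40: a a a a a a a a a a a a b b b b b b b B B  =>  a a a a a a a a a a a a b b b b b b b B B B   (applied B -> B B)
  Step 41: a a a a a a a a a a a a b b b b b b b B B B  =>  a a a a a a a a a a a a b b b b b b b b B B   (applied B -> b)
  Step 42: a a a a a a a a a a a a b b b b b b b b B B  =>  a a a a a a a a a a a a b b b b b b b b b B   (applied B -> b)
  Step 43: a a a a a a a a a a a a b b b b b b b b b B  =>  a a a a a a a a a a a a b b b b b b b b b B B   (applied B -> B B)
  Step 44: a a a a a a a a a a a a b b b b b b b b b B B  =>  a a a a a a a a a a a a b b b b b b b b b B B B   (applied B -> B B)
  Step 45: a a a a a a a a a a a a b b b b b b b b b B B B  =>  a a a a a a a a a a a a b b b b b b b b b b B B   (applied B -> b)
  Step 46: a a a a a a a a a a a a b b b b b b b b b b B B  =>  a a a a a a a a a a a a b b b b b b b b b b B B B   (applied B -> B B)
  Step 47: a a a a a a a a a a a a b b b b b b b b b b B B B  =>  a a a a a a a a a a a a b b b b b b b b b b b B B   (applied B -> b)
  Step 48: a a a a a a a a a a a a b b b b b b b b b b b B B  =>  a a a a a a a a a a a a b b b b b b b b b b b b B   (applied B -> b)
  Step 49: a a a a a a a a a a a a b b b b b b b b b b b b B  =>  a a a a a a a a a a a a b b b b b b b b b b b b B B   (applied B -> B B)
  Step 50: a a a a a a a a a a a a b b b b b b b b b b b b B B  =>  a a a a a a a a a a a a b b b b b b b b b b b b b B   (applied B -> b)
  Step 51: a a a a a a a a a a a a b b b b b b b b b b b b b B  =>  a a a a a a a a a a a a b b b b b b b b b b b b b B B   (applied B -> B B)
  Step 52: a a a a a a a a a a a a b b b b b b b b b b b b b B B  =>  a a a a a a a a a a a a b b b b b b b b b b b b b b B   (applied B -> b)
  Step 53: a a a a a a a a a a a a b b b b b b b b b b b b b b B  =>  a a a a a a a a a a a a b b b b b b b b b b b b b b b   (applied B -> b)
Final yield: a a a a a a a a a a a a b b b b b b b b b b b b b b b
Total rewrite steps: 53

53


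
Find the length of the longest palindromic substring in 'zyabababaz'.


Scanning 'zyabababaz' for palindromic substrings.
Substring at positions 2-8: 'abababa'.
Check: reverse('abababa') = 'abababa' -> palindrome confirmed.
Neighbouring characters ('y' / 'z') break symmetry, so it cannot extend further.
No longer palindromic substring exists; longest length = 7

7


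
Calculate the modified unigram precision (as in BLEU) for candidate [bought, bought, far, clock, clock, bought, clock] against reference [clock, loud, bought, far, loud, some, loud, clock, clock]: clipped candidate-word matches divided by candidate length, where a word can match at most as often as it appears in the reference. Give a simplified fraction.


Reference word counts: {'bought': 1, 'clock': 3, 'far': 1, 'loud': 3, 'some': 1}
Checking each candidate word (with clipping):
  'bought' -> in reference (ref count 1, used 1/1) -> match (matches: 1)
  'bought' -> ref count 1 already used up (1/1) -> clipped, no match (matches: 1)
  'far' -> in reference (ref count 1, used 1/1) -> match (matches: 2)
  'clock' -> in reference (ref count 3, used 1/3) -> match (matches: 3)
  'clock' -> in reference (ref count 3, used 2/3) -> match (matches: 4)
  'bought' -> ref count 1 already used up (1/1) -> clipped, no match (matches: 4)
  'clock' -> in reference (ref count 3, used 3/3) -> match (matches: 5)
Clipped matches: 5, Candidate length: 7
Precision = 5/7

5/7


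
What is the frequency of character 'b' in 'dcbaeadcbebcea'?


Scanning 'dcbaeadcbebcea' for 'b':
  Position 2: 'b' -> MATCH (count: 1)
  Position 8: 'b' -> MATCH (count: 2)
  Position 10: 'b' -> MATCH (count: 3)
Total occurrences of 'b': 3

3


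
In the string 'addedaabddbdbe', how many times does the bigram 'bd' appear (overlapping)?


Scanning 'addedaabddbdbe' for bigram 'bd':
  Position 0: 'ad' -> no
  Position 1: 'dd' -> no
  Position 2: 'de' -> no
  Position 3: 'ed' -> no
  Position 4: 'da' -> no
  Position 5: 'aa' -> no
  Position 6: 'ab' -> no
  Position 7: 'bd' -> MATCH
  Position 8: 'dd' -> no
  Position 9: 'db' -> no
  Position 10: 'bd' -> MATCH
  Position 11: 'db' -> no
  Position 12: 'be' -> no
Total matches: 2

2


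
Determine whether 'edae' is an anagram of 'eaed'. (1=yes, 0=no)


Sort characters of 'edae': 'adee'
Sort characters of 'eaed': 'adee'
Sorted forms match -> they ARE anagrams
Result: 1

1


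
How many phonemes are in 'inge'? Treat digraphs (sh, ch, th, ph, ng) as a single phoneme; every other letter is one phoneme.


Parsing 'inge' greedily, digraphs first:
  'i' -> vowel phoneme (phonemes so far: 1)
  'ng' -> digraph (1 consonant phoneme) (phonemes so far: 2)
  'e' -> vowel phoneme (phonemes so far: 3)
Total phonemes: 3

3


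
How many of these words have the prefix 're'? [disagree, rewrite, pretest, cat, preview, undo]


Checking each word for prefix 're':
  'disagree' -> no (count: 0)
  'rewrite' -> YES, starts with 're' (count: 1)
  'pretest' -> no (count: 1)
  'cat' -> no (count: 1)
  'preview' -> no (count: 1)
  'undo' -> no (count: 1)
Total with prefix 're': 1

1


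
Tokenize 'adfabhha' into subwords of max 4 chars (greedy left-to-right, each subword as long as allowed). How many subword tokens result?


'adfabhha' has 8 characters.
Chunking with max size 4:
  Chunk 1: 'adfa' (positions 0-3)
  Chunk 2: 'bhha' (positions 4-7)
Total chunks: ceil(8 / 4) = 2

2


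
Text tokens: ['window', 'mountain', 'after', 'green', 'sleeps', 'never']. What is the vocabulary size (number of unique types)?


Listing all tokens and tracking unique types:
  Token 1: 'window' -> NEW (unique so far: 1)
  Token 2: 'mountain' -> NEW (unique so far: 2)
  Token 3: 'after' -> NEW (unique so far: 3)
  Token 4: 'green' -> NEW (unique so far: 4)
  Token 5: 'sleeps' -> NEW (unique so far: 5)
  Token 6: 'never' -> NEW (unique so far: 6)
Unique types: ('after', 'green', 'mountain', 'never', 'sleeps', 'window')
Vocabulary size: 6

6


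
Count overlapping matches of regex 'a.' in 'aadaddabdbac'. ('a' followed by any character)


Pattern: a. means 'a' followed by any character.
Scanning 'aadaddabdbac' position-by-position:
  Pos 0: window 'aa' -> MATCH
  Pos 1: window 'ad' -> MATCH
  Pos 2: window 'da' -> no
  Pos 3: window 'ad' -> MATCH
  Pos 4: window 'dd' -> no
  Pos 5: window 'da' -> no
  Pos 6: window 'ab' -> MATCH
  Pos 7: window 'bd' -> no
  Pos 8: window 'db' -> no
  Pos 9: window 'ba' -> no
  Pos 10: window 'ac' -> MATCH
  Pos 11: window 'c' -> no
Total matches: 5

5


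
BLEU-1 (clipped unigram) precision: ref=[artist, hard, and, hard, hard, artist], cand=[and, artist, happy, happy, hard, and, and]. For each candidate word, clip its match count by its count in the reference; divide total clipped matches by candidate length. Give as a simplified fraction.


Reference word counts: {'and': 1, 'artist': 2, 'hard': 3}
Checking each candidate word (with clipping):
  'and' -> in reference (ref count 1, used 1/1) -> match (matches: 1)
  'artist' -> in reference (ref count 2, used 1/2) -> match (matches: 2)
  'happy' -> not in reference -> no match (matches: 2)
  'happy' -> not in reference -> no match (matches: 2)
  'hard' -> in reference (ref count 3, used 1/3) -> match (matches: 3)
  'and' -> ref count 1 already used up (1/1) -> clipped, no match (matches: 3)
  'and' -> ref count 1 already used up (1/1) -> clipped, no match (matches: 3)
Clipped matches: 3, Candidate length: 7
Precision = 3/7

3/7


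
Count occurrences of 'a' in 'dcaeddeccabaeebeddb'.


Scanning 'dcaeddeccabaeebeddb' for 'a':
  Position 2: 'a' -> MATCH (count: 1)
  Position 9: 'a' -> MATCH (count: 2)
  Position 11: 'a' -> MATCH (count: 3)
Total occurrences of 'a': 3

3


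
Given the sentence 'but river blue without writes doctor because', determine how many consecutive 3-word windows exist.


Word trigrams from [7] words:
  Trigram 1: (but river blue)
  Trigram 2: (river blue without)
  Trigram 3: (blue without writes)
  Trigram 4: (without writes doctor)
  Trigram 5: (writes doctor because)
Total word trigrams: 7 - 2 = 5

5


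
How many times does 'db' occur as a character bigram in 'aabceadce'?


Scanning 'aabceadce' for bigram 'db':
  Position 0: 'aa' -> no
  Position 1: 'ab' -> no
  Position 2: 'bc' -> no
  Position 3: 'ce' -> no
  Position 4: 'ea' -> no
  Position 5: 'ad' -> no
  Position 6: 'dc' -> no
  Position 7: 'ce' -> no
Total matches: 0

0


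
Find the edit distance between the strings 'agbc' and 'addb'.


Building DP table for s1='agbc' (len 4) and s2='addb' (len 4):
       a  d  d  b
    0  1  2  3  4
  a 1  0  1  2  3
  g 2  1  1  2  3
  b 3  2  2  2  2
  c 4  3  3  3  3
Edit distance = dp[4][4] = 3

3


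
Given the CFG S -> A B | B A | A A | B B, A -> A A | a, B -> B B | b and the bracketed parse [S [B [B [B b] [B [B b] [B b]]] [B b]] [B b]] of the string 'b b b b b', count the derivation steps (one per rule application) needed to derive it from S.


Every bracketed nonterminal node [X ...] in the tree is produced by exactly one rule application.
Reading the tree off as a leftmost derivation:
  Step 1: S  =>  B B   (applied S -> B B)
  Step 2: B B  =>  B B B   (applied B -> B B)
  Step 3: B B B  =>  B B B B   (applied B -> B B)
  Step 4: B B B B  =>  b B B B   (applied B -> b)
  Step 5: b B B B  =>  b B B B B   (applied B -> B B)
  Step 6: b B B B B  =>  b b B B B   (applied B -> b)
  Step 7: b b B B B  =>  b b b B B   (applied B -> b)
  Step 8: b b b B B  =>  b b b b B   (applied B -> b)
  Step 9: b b b b B  =>  b b b b b   (applied B -> b)
Final yield: b b b b b
Total rewrite steps: 9

9


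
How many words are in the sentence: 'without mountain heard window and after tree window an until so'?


Counting words by splitting on spaces:
  Word 1: 'without'
  Word 2: 'mountain'
  Word 3: 'heard'
  Word 4: 'window'
  Word 5: 'and'
  Word 6: 'after'
  Word 7: 'tree'
  Word 8: 'window'
  Word 9: 'an'
  Word 10: 'until'
  Word 11: 'so'
Total words: 11

11
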